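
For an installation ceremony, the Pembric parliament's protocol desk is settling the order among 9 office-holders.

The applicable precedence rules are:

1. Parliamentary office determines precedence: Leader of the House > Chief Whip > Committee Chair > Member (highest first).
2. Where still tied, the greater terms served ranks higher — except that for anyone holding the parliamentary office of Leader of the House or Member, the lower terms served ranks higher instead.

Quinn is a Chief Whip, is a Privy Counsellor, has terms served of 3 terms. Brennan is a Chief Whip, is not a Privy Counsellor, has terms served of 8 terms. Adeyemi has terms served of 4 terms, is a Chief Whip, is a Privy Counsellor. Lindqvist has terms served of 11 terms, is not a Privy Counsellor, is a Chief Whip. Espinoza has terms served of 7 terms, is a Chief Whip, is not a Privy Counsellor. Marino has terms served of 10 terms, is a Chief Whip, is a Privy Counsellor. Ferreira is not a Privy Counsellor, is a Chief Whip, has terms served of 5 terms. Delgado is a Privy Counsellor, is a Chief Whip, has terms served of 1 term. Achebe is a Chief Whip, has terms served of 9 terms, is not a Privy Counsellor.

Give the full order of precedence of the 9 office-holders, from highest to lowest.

Lindqvist, Marino, Achebe, Brennan, Espinoza, Ferreira, Adeyemi, Quinn, Delgado

By parliamentary office: Lindqvist, Marino, Achebe, Brennan, Espinoza, Ferreira, Adeyemi, Quinn and Delgado (Chief Whip).
Among Lindqvist, Marino, Achebe, Brennan, Espinoza, Ferreira, Adeyemi, Quinn and Delgado, by terms served (higher first): Lindqvist (11 terms) before Marino (10 terms) before Achebe (9 terms) before Brennan (8 terms) before Espinoza (7 terms) before Ferreira (5 terms) before Adeyemi (4 terms) before Quinn (3 terms) before Delgado (1 term).
Full order: Lindqvist, Marino, Achebe, Brennan, Espinoza, Ferreira, Adeyemi, Quinn, Delgado.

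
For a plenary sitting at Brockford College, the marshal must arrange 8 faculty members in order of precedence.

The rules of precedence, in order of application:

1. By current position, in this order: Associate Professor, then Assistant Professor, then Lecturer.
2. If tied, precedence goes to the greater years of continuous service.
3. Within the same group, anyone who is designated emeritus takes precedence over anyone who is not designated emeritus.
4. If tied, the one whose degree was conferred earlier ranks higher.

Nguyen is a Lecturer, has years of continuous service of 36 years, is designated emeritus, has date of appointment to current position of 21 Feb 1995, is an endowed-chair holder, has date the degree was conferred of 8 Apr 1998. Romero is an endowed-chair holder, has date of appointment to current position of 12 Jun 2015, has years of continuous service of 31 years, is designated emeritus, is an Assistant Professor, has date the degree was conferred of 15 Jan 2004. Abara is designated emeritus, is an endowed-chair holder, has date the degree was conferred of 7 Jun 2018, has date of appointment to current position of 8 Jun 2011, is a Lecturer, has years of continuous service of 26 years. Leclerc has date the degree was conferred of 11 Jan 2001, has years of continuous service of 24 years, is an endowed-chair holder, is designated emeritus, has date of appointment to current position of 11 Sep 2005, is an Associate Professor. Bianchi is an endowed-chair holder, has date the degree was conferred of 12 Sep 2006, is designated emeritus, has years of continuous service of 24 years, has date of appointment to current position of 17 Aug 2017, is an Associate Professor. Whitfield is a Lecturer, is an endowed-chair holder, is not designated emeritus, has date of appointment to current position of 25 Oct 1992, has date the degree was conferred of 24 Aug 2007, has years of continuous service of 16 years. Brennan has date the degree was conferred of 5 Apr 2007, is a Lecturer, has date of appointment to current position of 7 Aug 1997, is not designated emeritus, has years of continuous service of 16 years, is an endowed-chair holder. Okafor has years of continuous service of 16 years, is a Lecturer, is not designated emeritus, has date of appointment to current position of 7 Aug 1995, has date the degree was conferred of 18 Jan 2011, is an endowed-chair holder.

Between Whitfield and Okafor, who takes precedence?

Whitfield

By current position: Leclerc and Bianchi (Associate Professor); then Romero (Assistant Professor); then Nguyen, Abara, Brennan, Whitfield and Okafor (Lecturer).
Leclerc and Bianchi both have years of continuous service 24 years, so the next rule applies.
Leclerc and Bianchi are each designated emeritus, so the next rule applies.
Among Leclerc and Bianchi, by date the degree was conferred (earlier first): Leclerc (11 Jan 2001) before Bianchi (12 Sep 2006).
Among Nguyen, Abara, Brennan, Whitfield and Okafor, by years of continuous service (higher first): Nguyen (36 years) before Abara (26 years) before Brennan, Whitfield and Okafor (16 years).
Brennan, Whitfield and Okafor are each not designated emeritus, so the next rule applies.
Among Brennan, Whitfield and Okafor, by date the degree was conferred (earlier first): Brennan (5 Apr 2007) before Whitfield (24 Aug 2007) before Okafor (18 Jan 2011).
So Whitfield takes precedence.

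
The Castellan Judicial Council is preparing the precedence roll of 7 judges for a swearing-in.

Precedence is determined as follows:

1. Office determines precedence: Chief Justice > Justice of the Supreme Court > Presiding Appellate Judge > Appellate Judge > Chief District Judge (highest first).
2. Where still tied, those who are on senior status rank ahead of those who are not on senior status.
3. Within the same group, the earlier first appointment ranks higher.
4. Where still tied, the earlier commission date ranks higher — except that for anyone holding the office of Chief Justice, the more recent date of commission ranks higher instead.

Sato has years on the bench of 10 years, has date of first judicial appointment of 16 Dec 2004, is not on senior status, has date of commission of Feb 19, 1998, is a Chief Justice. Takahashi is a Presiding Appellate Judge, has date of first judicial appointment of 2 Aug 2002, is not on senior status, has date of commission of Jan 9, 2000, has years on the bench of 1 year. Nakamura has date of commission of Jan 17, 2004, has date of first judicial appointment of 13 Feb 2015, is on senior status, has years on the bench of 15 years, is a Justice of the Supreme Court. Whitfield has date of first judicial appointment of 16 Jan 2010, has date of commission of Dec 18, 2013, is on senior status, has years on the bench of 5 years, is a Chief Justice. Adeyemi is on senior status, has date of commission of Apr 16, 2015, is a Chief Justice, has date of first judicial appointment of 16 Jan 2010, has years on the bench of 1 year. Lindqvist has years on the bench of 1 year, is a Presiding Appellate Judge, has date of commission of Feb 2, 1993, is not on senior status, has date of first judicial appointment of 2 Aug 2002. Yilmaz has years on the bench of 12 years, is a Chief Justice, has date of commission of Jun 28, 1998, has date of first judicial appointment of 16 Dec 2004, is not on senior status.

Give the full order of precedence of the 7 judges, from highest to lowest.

Adeyemi, Whitfield, Yilmaz, Sato, Nakamura, Lindqvist, Takahashi

By office: Adeyemi, Whitfield, Yilmaz and Sato (Chief Justice); then Nakamura (Justice of the Supreme Court); then Lindqvist and Takahashi (Presiding Appellate Judge).
Among Adeyemi, Whitfield, Yilmaz and Sato, on senior status before not on senior status: Adeyemi and Whitfield (on senior status) before Yilmaz and Sato (not on senior status).
Adeyemi and Whitfield both have date of first judicial appointment 16 Jan 2010, so the next rule applies.
Among Adeyemi and Whitfield, by date of commission (later first) (reversed rule for this group): Adeyemi (Apr 16, 2015) before Whitfield (Dec 18, 2013).
Yilmaz and Sato both have date of first judicial appointment 16 Dec 2004, so the next rule applies.
Among Yilmaz and Sato, by date of commission (later first) (reversed rule for this group): Yilmaz (Jun 28, 1998) before Sato (Feb 19, 1998).
Lindqvist and Takahashi are each not on senior status, so the next rule applies.
Lindqvist and Takahashi both have date of first judicial appointment 2 Aug 2002, so the next rule applies.
Among Lindqvist and Takahashi, by date of commission (earlier first): Lindqvist (Feb 2, 1993) before Takahashi (Jan 9, 2000).
Full order: Adeyemi, Whitfield, Yilmaz, Sato, Nakamura, Lindqvist, Takahashi.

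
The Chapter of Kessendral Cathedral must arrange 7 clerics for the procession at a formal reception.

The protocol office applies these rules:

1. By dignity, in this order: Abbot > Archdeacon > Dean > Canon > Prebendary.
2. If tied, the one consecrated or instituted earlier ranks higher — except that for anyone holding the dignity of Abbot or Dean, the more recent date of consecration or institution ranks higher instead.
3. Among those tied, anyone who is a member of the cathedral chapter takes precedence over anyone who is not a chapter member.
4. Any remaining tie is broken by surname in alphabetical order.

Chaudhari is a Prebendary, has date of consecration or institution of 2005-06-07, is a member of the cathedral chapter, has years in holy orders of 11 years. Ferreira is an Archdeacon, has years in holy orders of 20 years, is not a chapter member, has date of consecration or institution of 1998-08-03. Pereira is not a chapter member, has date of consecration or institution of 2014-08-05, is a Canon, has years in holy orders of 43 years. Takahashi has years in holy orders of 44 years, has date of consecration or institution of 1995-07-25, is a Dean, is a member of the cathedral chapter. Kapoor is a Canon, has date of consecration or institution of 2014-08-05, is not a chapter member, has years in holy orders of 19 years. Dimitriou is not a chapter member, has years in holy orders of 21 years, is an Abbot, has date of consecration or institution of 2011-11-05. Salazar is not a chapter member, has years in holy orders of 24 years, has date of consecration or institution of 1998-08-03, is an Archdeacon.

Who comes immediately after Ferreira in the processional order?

By dignity: Dimitriou (Abbot); then Ferreira and Salazar (Archdeacon); then Takahashi (Dean); then Kapoor and Pereira (Canon); then Chaudhari (Prebendary).
Ferreira and Salazar both have date of consecration or institution 1998-08-03, so the next rule applies.
Ferreira and Salazar are each not a chapter member, so the next rule applies.
Among Ferreira and Salazar, alphabetically by surname: Ferreira before Salazar.
Kapoor and Pereira both have date of consecration or institution 2014-08-05, so the next rule applies.
Kapoor and Pereira are each not a chapter member, so the next rule applies.
Among Kapoor and Pereira, alphabetically by surname: Kapoor before Pereira.
Order: Dimitriou, Ferreira, Salazar, Takahashi, Kapoor, Pereira, Chaudhari.

Salazar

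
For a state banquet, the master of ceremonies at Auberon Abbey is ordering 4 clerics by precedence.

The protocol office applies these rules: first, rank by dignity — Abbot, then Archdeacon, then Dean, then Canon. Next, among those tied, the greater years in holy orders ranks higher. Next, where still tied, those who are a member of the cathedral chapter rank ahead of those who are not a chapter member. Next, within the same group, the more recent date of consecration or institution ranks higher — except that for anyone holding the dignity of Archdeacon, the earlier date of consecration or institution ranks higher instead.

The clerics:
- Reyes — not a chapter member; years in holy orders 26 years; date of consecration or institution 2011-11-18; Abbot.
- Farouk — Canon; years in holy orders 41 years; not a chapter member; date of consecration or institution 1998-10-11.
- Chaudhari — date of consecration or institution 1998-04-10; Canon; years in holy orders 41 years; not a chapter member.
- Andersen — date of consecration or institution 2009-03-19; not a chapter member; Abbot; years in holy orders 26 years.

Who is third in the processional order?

Farouk

By dignity: Reyes and Andersen (Abbot); then Farouk and Chaudhari (Canon).
Reyes and Andersen both have years in holy orders 26 years, so the next rule applies.
Reyes and Andersen are each not a chapter member, so the next rule applies.
Among Reyes and Andersen, by date of consecration or institution (later first): Reyes (2011-11-18) before Andersen (2009-03-19).
Farouk and Chaudhari both have years in holy orders 41 years, so the next rule applies.
Farouk and Chaudhari are each not a chapter member, so the next rule applies.
Among Farouk and Chaudhari, by date of consecration or institution (later first): Farouk (1998-10-11) before Chaudhari (1998-04-10).
Order: Reyes, Andersen, Farouk, Chaudhari.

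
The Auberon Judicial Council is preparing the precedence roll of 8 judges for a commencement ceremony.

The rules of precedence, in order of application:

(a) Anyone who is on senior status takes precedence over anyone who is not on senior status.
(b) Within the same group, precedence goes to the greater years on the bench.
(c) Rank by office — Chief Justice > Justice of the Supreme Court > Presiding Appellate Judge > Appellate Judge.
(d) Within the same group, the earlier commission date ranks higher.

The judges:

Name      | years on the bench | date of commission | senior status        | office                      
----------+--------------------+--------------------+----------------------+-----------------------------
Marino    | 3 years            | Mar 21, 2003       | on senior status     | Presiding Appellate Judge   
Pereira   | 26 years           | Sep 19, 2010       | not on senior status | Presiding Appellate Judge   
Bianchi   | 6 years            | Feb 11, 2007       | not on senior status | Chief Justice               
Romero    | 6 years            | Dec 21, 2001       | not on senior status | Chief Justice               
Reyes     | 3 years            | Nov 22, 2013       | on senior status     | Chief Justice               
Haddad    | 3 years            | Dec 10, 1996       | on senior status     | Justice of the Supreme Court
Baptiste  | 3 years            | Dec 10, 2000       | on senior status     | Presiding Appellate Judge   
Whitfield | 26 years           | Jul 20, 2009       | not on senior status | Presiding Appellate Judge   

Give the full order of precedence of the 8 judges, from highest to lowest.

By the first rule: Reyes, Haddad, Baptiste and Marino (each on senior status); then Whitfield, Pereira, Romero and Bianchi (each not on senior status).
Reyes, Haddad, Baptiste and Marino all have years on the bench 3 years, so the next rule applies.
Among Reyes, Haddad, Baptiste and Marino, by office: Reyes (Chief Justice) before Haddad (Justice of the Supreme Court) before Baptiste and Marino (Presiding Appellate Judge).
Among Baptiste and Marino, by date of commission (earlier first): Baptiste (Dec 10, 2000) before Marino (Mar 21, 2003).
Among Whitfield, Pereira, Romero and Bianchi, by years on the bench (higher first): Whitfield and Pereira (26 years) before Romero and Bianchi (6 years).
Whitfield and Pereira are each Presiding Appellate Judge, so the next rule applies.
Among Whitfield and Pereira, by date of commission (earlier first): Whitfield (Jul 20, 2009) before Pereira (Sep 19, 2010).
Romero and Bianchi are each Chief Justice, so the next rule applies.
Among Romero and Bianchi, by date of commission (earlier first): Romero (Dec 21, 2001) before Bianchi (Feb 11, 2007).
Full order: Reyes, Haddad, Baptiste, Marino, Whitfield, Pereira, Romero, Bianchi.

Reyes, Haddad, Baptiste, Marino, Whitfield, Pereira, Romero, Bianchi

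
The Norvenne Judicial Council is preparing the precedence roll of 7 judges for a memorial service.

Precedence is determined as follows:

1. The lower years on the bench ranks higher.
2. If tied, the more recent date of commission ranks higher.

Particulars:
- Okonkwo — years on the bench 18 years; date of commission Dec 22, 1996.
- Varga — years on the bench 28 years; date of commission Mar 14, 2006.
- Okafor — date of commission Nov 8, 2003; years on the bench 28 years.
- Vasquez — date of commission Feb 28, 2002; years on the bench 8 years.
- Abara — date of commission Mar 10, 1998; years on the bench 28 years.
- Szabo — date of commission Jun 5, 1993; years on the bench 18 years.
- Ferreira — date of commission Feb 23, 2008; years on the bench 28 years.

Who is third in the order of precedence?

Szabo

By years on the bench (lower first): Vasquez (8 years); then Okonkwo and Szabo (both 18 years); then Ferreira, Varga, Okafor and Abara (each 28 years).
Among Okonkwo and Szabo, by date of commission (later first): Okonkwo (Dec 22, 1996) before Szabo (Jun 5, 1993).
Among Ferreira, Varga, Okafor and Abara, by date of commission (later first): Ferreira (Feb 23, 2008) before Varga (Mar 14, 2006) before Okafor (Nov 8, 2003) before Abara (Mar 10, 1998).
Order: Vasquez, Okonkwo, Szabo, Ferreira, Varga, Okafor, Abara.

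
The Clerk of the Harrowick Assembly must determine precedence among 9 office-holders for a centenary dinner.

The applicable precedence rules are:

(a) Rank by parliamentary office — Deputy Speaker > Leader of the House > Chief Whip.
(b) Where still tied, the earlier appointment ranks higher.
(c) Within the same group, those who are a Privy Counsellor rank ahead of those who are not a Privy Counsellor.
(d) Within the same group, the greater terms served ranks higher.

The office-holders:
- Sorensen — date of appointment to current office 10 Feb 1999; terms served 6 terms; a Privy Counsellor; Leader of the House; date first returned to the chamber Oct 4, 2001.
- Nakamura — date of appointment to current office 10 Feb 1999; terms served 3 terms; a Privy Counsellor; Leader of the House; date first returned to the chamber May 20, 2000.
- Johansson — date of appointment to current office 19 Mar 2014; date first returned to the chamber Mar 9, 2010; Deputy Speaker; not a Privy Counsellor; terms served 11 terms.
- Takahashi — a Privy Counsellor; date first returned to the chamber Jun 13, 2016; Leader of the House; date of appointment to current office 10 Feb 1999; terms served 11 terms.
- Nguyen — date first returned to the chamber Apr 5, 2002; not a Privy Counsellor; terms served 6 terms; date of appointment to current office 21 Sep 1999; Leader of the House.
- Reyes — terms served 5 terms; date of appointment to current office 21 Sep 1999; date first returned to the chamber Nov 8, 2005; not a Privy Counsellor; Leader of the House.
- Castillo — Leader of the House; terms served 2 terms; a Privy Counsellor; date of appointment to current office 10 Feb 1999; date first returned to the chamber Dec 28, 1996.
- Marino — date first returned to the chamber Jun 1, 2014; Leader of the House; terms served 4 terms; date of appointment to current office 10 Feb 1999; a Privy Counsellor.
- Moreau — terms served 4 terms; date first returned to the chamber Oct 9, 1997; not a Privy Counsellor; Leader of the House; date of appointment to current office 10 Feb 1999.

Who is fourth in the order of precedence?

By parliamentary office: Johansson (Deputy Speaker); then Takahashi, Sorensen, Marino, Nakamura, Castillo, Moreau, Nguyen and Reyes (Leader of the House).
Among Takahashi, Sorensen, Marino, Nakamura, Castillo, Moreau, Nguyen and Reyes, by date of appointment to current office (earlier first): Takahashi, Sorensen, Marino, Nakamura, Castillo and Moreau (10 Feb 1999) before Nguyen and Reyes (21 Sep 1999).
Among Takahashi, Sorensen, Marino, Nakamura, Castillo and Moreau, a Privy Counsellor before not a Privy Counsellor: Takahashi, Sorensen, Marino, Nakamura and Castillo (a Privy Counsellor) before Moreau (not a Privy Counsellor).
Among Takahashi, Sorensen, Marino, Nakamura and Castillo, by terms served (higher first): Takahashi (11 terms) before Sorensen (6 terms) before Marino (4 terms) before Nakamura (3 terms) before Castillo (2 terms).
Nguyen and Reyes are each not a Privy Counsellor, so the next rule applies.
Among Nguyen and Reyes, by terms served (higher first): Nguyen (6 terms) before Reyes (5 terms).
Order: Johansson, Takahashi, Sorensen, Marino, Nakamura, Castillo, Moreau, Nguyen, Reyes.

Marino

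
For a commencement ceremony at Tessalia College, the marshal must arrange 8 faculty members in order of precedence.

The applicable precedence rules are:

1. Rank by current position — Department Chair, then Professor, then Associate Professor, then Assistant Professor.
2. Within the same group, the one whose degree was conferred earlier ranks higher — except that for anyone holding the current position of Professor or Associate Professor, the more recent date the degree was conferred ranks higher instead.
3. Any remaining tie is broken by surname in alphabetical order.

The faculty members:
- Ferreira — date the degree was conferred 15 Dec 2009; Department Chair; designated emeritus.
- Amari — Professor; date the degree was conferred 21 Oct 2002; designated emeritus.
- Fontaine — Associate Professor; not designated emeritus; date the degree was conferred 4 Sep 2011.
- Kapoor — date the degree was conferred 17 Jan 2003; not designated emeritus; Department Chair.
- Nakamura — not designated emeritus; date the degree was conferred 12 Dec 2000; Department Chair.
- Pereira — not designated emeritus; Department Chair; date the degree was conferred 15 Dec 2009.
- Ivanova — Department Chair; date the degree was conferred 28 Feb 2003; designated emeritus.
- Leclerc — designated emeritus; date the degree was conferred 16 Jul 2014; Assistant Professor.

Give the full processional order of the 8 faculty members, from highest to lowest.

By current position: Nakamura, Kapoor, Ivanova, Ferreira and Pereira (Department Chair); then Amari (Professor); then Fontaine (Associate Professor); then Leclerc (Assistant Professor).
Among Nakamura, Kapoor, Ivanova, Ferreira and Pereira, by date the degree was conferred (earlier first): Nakamura (12 Dec 2000) before Kapoor (17 Jan 2003) before Ivanova (28 Feb 2003) before Ferreira and Pereira (15 Dec 2009).
Among Ferreira and Pereira, alphabetically by surname: Ferreira before Pereira.
Full order: Nakamura, Kapoor, Ivanova, Ferreira, Pereira, Amari, Fontaine, Leclerc.

Nakamura, Kapoor, Ivanova, Ferreira, Pereira, Amari, Fontaine, Leclerc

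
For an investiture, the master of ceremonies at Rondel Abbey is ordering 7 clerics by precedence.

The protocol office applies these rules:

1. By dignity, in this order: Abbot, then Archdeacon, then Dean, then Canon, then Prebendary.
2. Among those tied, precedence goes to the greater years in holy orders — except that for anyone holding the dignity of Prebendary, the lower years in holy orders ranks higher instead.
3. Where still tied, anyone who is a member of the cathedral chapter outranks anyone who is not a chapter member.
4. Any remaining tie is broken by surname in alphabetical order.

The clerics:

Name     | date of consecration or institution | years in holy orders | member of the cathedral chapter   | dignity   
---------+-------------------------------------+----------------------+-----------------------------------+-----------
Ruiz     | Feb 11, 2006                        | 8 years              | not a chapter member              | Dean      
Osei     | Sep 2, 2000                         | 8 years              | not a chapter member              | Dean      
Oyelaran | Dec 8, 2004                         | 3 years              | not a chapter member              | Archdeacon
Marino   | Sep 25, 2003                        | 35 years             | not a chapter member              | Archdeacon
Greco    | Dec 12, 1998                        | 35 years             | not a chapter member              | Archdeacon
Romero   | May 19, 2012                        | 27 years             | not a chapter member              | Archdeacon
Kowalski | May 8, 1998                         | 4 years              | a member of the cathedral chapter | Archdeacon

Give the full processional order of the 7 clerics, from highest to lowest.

By dignity: Greco, Marino, Romero, Kowalski and Oyelaran (Archdeacon); then Osei and Ruiz (Dean).
Among Greco, Marino, Romero, Kowalski and Oyelaran, by years in holy orders (higher first): Greco and Marino (35 years) before Romero (27 years) before Kowalski (4 years) before Oyelaran (3 years).
Greco and Marino are each not a chapter member, so the next rule applies.
Among Greco and Marino, alphabetically by surname: Greco before Marino.
Osei and Ruiz both have years in holy orders 8 years, so the next rule applies.
Osei and Ruiz are each not a chapter member, so the next rule applies.
Among Osei and Ruiz, alphabetically by surname: Osei before Ruiz.
Full order: Greco, Marino, Romero, Kowalski, Oyelaran, Osei, Ruiz.

Greco, Marino, Romero, Kowalski, Oyelaran, Osei, Ruiz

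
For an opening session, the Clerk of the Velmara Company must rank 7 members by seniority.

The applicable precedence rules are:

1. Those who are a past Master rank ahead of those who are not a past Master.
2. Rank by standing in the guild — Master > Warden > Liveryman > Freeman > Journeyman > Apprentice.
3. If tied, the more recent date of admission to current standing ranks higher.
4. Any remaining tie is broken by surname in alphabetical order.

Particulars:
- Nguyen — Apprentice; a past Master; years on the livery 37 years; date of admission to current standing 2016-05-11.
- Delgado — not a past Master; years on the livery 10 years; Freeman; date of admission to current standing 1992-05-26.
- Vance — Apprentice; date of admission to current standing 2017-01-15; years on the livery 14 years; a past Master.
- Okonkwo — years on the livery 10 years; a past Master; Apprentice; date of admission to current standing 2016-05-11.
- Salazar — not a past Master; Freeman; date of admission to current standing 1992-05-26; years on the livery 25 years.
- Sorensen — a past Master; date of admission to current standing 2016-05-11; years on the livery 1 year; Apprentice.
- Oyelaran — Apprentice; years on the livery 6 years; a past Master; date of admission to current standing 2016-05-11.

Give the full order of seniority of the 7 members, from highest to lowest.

Vance, Nguyen, Okonkwo, Oyelaran, Sorensen, Delgado, Salazar

By the first rule: Vance, Nguyen, Okonkwo, Oyelaran and Sorensen (each a past Master); then Delgado and Salazar (both not a past Master).
Vance, Nguyen, Okonkwo, Oyelaran and Sorensen are each Apprentice, so the next rule applies.
Among Vance, Nguyen, Okonkwo, Oyelaran and Sorensen, by date of admission to current standing (later first): Vance (2017-01-15) before Nguyen, Okonkwo, Oyelaran and Sorensen (2016-05-11).
Among Nguyen, Okonkwo, Oyelaran and Sorensen, alphabetically by surname: Nguyen before Okonkwo before Oyelaran before Sorensen.
Delgado and Salazar are each Freeman, so the next rule applies.
Delgado and Salazar both have date of admission to current standing 1992-05-26, so the next rule applies.
Among Delgado and Salazar, alphabetically by surname: Delgado before Salazar.
Full order: Vance, Nguyen, Okonkwo, Oyelaran, Sorensen, Delgado, Salazar.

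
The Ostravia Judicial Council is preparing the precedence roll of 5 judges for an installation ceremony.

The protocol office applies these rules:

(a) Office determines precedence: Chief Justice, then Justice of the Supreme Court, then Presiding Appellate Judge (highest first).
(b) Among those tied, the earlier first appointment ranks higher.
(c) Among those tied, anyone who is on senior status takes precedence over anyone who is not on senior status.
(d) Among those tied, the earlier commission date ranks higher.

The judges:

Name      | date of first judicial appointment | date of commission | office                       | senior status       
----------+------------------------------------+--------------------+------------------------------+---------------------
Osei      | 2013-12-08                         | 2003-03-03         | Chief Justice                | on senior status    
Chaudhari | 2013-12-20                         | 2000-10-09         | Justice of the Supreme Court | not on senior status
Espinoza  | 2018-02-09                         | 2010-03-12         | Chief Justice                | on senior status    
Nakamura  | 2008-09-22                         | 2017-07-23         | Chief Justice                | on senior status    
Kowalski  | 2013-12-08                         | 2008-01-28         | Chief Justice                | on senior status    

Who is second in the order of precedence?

Osei

By office: Nakamura, Osei, Kowalski and Espinoza (Chief Justice); then Chaudhari (Justice of the Supreme Court).
Among Nakamura, Osei, Kowalski and Espinoza, by date of first judicial appointment (earlier first): Nakamura (2008-09-22) before Osei and Kowalski (2013-12-08) before Espinoza (2018-02-09).
Osei and Kowalski are each on senior status, so the next rule applies.
Among Osei and Kowalski, by date of commission (earlier first): Osei (2003-03-03) before Kowalski (2008-01-28).
Order: Nakamura, Osei, Kowalski, Espinoza, Chaudhari.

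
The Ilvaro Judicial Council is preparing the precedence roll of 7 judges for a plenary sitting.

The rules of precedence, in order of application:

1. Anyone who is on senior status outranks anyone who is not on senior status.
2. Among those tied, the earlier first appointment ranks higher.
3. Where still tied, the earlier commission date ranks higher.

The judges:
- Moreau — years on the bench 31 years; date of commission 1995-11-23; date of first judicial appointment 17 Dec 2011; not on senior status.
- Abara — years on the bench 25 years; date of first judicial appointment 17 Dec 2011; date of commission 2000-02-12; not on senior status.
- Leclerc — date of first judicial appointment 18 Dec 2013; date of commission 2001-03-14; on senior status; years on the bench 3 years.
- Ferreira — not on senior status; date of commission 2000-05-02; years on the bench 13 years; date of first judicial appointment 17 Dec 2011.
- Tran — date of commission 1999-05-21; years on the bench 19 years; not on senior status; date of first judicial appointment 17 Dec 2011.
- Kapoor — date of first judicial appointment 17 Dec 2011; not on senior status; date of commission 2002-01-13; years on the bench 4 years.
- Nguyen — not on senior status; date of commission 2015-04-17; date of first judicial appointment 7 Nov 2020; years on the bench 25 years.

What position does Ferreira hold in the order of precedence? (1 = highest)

5

By the first rule: Leclerc (on senior status); then Moreau, Tran, Abara, Ferreira, Kapoor and Nguyen (each not on senior status).
Among Moreau, Tran, Abara, Ferreira, Kapoor and Nguyen, by date of first judicial appointment (earlier first): Moreau, Tran, Abara, Ferreira and Kapoor (17 Dec 2011) before Nguyen (7 Nov 2020).
Among Moreau, Tran, Abara, Ferreira and Kapoor, by date of commission (earlier first): Moreau (1995-11-23) before Tran (1999-05-21) before Abara (2000-02-12) before Ferreira (2000-05-02) before Kapoor (2002-01-13).
Order: Leclerc, Moreau, Tran, Abara, Ferreira, Kapoor, Nguyen. So position 5.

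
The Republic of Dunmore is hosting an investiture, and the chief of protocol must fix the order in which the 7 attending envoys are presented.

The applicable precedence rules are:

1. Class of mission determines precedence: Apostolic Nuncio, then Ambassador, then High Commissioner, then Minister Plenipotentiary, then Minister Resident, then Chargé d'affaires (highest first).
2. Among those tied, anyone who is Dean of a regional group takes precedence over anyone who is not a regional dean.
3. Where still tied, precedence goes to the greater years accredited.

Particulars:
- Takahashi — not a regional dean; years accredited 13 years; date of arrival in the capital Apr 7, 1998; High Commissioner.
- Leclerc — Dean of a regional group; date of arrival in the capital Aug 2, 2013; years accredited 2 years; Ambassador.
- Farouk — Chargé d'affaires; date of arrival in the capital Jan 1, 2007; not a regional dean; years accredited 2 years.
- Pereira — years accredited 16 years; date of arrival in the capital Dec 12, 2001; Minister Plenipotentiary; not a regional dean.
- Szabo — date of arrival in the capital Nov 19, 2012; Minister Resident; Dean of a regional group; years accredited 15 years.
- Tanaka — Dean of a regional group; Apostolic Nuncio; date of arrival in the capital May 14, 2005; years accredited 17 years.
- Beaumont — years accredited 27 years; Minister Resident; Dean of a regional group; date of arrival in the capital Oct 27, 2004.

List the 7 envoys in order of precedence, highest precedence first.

By class of mission: Tanaka (Apostolic Nuncio); then Leclerc (Ambassador); then Takahashi (High Commissioner); then Pereira (Minister Plenipotentiary); then Beaumont and Szabo (Minister Resident); then Farouk (Chargé d'affaires).
Beaumont and Szabo are each Dean of a regional group, so the next rule applies.
Among Beaumont and Szabo, by years accredited (higher first): Beaumont (27 years) before Szabo (15 years).
Full order: Tanaka, Leclerc, Takahashi, Pereira, Beaumont, Szabo, Farouk.

Tanaka, Leclerc, Takahashi, Pereira, Beaumont, Szabo, Farouk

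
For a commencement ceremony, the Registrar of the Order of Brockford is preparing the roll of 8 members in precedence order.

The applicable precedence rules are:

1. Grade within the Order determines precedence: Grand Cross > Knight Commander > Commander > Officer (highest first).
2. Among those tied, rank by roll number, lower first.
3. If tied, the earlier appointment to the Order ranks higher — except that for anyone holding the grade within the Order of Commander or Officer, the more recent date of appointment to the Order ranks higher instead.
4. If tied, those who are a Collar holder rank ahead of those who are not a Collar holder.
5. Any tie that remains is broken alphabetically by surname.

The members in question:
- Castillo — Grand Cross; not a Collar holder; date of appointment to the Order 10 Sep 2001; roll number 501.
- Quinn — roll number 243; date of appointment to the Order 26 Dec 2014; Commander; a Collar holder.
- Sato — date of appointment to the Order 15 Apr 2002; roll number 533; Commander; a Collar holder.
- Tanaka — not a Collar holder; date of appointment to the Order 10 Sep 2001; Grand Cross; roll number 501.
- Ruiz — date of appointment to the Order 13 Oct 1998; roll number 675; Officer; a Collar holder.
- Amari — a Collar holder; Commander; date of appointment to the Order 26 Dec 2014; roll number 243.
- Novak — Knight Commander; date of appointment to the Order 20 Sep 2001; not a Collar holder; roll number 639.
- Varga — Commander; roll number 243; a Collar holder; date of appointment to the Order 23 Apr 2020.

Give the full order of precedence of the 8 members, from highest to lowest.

By grade within the Order: Castillo and Tanaka (Grand Cross); then Novak (Knight Commander); then Varga, Amari, Quinn and Sato (Commander); then Ruiz (Officer).
Castillo and Tanaka both have roll number 501, so the next rule applies.
Castillo and Tanaka both have date of appointment to the Order 10 Sep 2001, so the next rule applies.
Castillo and Tanaka are each not a Collar holder, so the next rule applies.
Among Castillo and Tanaka, alphabetically by surname: Castillo before Tanaka.
Among Varga, Amari, Quinn and Sato, by roll number (lower first): Varga, Amari and Quinn (243) before Sato (533).
Among Varga, Amari and Quinn, by date of appointment to the Order (later first) (reversed rule for this group): Varga (23 Apr 2020) before Amari and Quinn (26 Dec 2014).
Amari and Quinn are each a Collar holder, so the next rule applies.
Among Amari and Quinn, alphabetically by surname: Amari before Quinn.
Full order: Castillo, Tanaka, Novak, Varga, Amari, Quinn, Sato, Ruiz.

Castillo, Tanaka, Novak, Varga, Amari, Quinn, Sato, Ruiz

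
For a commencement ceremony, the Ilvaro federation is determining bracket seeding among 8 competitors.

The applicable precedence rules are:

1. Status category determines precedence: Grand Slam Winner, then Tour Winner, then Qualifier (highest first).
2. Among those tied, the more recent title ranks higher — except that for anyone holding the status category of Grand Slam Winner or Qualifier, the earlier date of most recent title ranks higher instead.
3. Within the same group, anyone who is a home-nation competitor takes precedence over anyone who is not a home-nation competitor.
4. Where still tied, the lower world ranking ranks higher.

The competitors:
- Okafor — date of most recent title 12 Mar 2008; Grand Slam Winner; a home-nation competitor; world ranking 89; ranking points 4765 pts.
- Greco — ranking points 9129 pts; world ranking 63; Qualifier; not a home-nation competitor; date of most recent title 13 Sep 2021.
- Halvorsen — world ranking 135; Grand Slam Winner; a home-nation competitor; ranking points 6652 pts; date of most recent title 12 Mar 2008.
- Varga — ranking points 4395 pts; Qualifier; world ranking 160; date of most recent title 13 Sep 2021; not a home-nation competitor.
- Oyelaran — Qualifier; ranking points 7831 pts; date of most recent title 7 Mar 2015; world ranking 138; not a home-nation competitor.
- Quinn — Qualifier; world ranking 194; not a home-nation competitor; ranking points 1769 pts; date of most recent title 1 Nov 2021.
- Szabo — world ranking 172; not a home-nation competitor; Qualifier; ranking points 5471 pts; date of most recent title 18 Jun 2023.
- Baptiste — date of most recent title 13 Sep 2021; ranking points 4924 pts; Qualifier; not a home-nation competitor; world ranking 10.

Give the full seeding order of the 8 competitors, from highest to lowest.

Okafor, Halvorsen, Oyelaran, Baptiste, Greco, Varga, Quinn, Szabo

By status category: Okafor and Halvorsen (Grand Slam Winner); then Oyelaran, Baptiste, Greco, Varga, Quinn and Szabo (Qualifier).
Okafor and Halvorsen both have date of most recent title 12 Mar 2008, so the next rule applies.
Okafor and Halvorsen are each a home-nation competitor, so the next rule applies.
Among Okafor and Halvorsen, by world ranking (lower first): Okafor (89) before Halvorsen (135).
Among Oyelaran, Baptiste, Greco, Varga, Quinn and Szabo, by date of most recent title (earlier first) (reversed rule for this group): Oyelaran (7 Mar 2015) before Baptiste, Greco and Varga (13 Sep 2021) before Quinn (1 Nov 2021) before Szabo (18 Jun 2023).
Baptiste, Greco and Varga are each not a home-nation competitor, so the next rule applies.
Among Baptiste, Greco and Varga, by world ranking (lower first): Baptiste (10) before Greco (63) before Varga (160).
Full order: Okafor, Halvorsen, Oyelaran, Baptiste, Greco, Varga, Quinn, Szabo.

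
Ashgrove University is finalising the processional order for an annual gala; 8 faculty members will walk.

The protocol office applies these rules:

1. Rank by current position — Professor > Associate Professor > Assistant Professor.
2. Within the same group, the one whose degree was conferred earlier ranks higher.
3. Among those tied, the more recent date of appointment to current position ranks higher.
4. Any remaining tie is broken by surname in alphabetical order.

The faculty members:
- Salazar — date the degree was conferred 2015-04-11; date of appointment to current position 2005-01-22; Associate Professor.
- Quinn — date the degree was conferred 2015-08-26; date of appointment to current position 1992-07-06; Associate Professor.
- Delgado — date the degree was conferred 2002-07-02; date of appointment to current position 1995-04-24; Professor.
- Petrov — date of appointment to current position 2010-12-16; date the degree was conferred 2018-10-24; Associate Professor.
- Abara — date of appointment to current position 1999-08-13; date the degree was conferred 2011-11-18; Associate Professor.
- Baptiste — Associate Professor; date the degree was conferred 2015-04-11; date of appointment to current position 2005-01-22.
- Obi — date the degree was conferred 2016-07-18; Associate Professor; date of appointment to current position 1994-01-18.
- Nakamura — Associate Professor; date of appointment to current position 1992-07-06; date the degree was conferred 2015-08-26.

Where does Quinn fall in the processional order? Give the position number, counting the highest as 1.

By current position: Delgado (Professor); then Abara, Baptiste, Salazar, Nakamura, Quinn, Obi and Petrov (Associate Professor).
Among Abara, Baptiste, Salazar, Nakamura, Quinn, Obi and Petrov, by date the degree was conferred (earlier first): Abara (2011-11-18) before Baptiste and Salazar (2015-04-11) before Nakamura and Quinn (2015-08-26) before Obi (2016-07-18) before Petrov (2018-10-24).
Baptiste and Salazar both have date of appointment to current position 2005-01-22, so the next rule applies.
Among Baptiste and Salazar, alphabetically by surname: Baptiste before Salazar.
Nakamura and Quinn both have date of appointment to current position 1992-07-06, so the next rule applies.
Among Nakamura and Quinn, alphabetically by surname: Nakamura before Quinn.
Order: Delgado, Abara, Baptiste, Salazar, Nakamura, Quinn, Obi, Petrov. So position 6.

6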